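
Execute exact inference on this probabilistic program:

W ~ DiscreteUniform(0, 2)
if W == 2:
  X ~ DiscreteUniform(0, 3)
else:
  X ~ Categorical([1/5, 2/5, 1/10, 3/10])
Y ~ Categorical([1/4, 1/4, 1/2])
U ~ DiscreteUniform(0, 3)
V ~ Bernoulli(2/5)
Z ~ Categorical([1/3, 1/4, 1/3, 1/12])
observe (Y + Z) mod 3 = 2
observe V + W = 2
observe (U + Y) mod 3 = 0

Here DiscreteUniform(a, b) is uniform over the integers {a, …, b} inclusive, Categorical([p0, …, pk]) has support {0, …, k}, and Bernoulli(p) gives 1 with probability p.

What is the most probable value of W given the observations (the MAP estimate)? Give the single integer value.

argmax_v P(W = v | obs) = 2

Enumerate traces; 40 have nonzero weight after conditioning:
  (W=1, X=0, Y=0, U=0, V=1, Z=2) weight 1/1800
  (W=1, X=0, Y=0, U=3, V=1, Z=2) weight 1/1800
  (W=1, X=0, Y=1, U=2, V=1, Z=1) weight 1/2400
  (W=1, X=0, Y=2, U=1, V=1, Z=0) weight 1/900
  (W=1, X=0, Y=2, U=1, V=1, Z=3) weight 1/3600
  (W=1, X=1, Y=0, U=0, V=1, Z=2) weight 1/900
  (W=1, X=1, Y=0, U=3, V=1, Z=2) weight 1/900
  (W=1, X=1, Y=1, U=2, V=1, Z=1) weight 1/1200
  (W=2, X=0, Y=0, U=0, V=0, Z=2) weight 1/960
  … 31 more
Group by W:
  weight(W=1) = 7/480
  weight(W=2) = 7/320
Total weight = 7/480 + 7/320 = 7/192
P(W=1 | obs) = 7/480 / 7/192 = 2/5
P(W=2 | obs) = 7/320 / 7/192 = 3/5
argmax = 2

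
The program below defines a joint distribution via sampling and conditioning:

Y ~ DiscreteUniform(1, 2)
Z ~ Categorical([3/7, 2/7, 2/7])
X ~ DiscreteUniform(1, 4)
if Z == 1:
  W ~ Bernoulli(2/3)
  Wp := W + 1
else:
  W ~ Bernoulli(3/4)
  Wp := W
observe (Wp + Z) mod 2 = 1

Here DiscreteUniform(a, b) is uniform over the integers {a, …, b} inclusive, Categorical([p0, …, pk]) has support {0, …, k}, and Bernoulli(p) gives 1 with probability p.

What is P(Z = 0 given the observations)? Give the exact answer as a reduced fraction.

Enumerate traces; 24 have nonzero weight after conditioning:
  (Y=1, Z=0, X=1, W=1) weight 9/224
  (Y=1, Z=0, X=2, W=1) weight 9/224
  (Y=1, Z=0, X=3, W=1) weight 9/224
  (Y=1, Z=0, X=4, W=1) weight 9/224
  (Y=1, Z=1, X=1, W=1) weight 1/42
  (Y=1, Z=1, X=2, W=1) weight 1/42
  (Y=1, Z=1, X=3, W=1) weight 1/42
  (Y=1, Z=1, X=4, W=1) weight 1/42
  (Y=1, Z=2, X=1, W=1) weight 3/112
  … 15 more
Group by Z:
  weight(Z=0) = 9/28
  weight(Z=1) = 4/21
  weight(Z=2) = 3/14
Total weight = 9/28 + 4/21 + 3/14 = 61/84
P(Z=0 | obs) = 9/28 / 61/84 = 27/61
P(Z=1 | obs) = 4/21 / 61/84 = 16/61
P(Z=2 | obs) = 3/14 / 61/84 = 18/61

P(Z = 0 | obs) = 27/61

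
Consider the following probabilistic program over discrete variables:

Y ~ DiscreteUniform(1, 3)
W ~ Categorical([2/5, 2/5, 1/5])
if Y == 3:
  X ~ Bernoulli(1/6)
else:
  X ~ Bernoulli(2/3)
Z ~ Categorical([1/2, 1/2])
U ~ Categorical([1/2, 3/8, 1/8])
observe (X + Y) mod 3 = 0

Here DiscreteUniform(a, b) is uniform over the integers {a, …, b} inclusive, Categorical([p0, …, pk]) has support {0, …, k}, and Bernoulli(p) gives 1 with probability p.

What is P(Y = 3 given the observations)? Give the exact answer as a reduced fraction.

P(Y = 3 | obs) = 5/9

Enumerate traces; 36 have nonzero weight after conditioning:
  (Y=2, W=0, X=1, Z=0, U=0) weight 1/45
  (Y=2, W=0, X=1, Z=0, U=1) weight 1/60
  (Y=2, W=0, X=1, Z=0, U=2) weight 1/180
  (Y=2, W=0, X=1, Z=1, U=0) weight 1/45
  (Y=2, W=0, X=1, Z=1, U=1) weight 1/60
  (Y=2, W=0, X=1, Z=1, U=2) weight 1/180
  (Y=2, W=1, X=1, Z=0, U=0) weight 1/45
  (Y=2, W=1, X=1, Z=0, U=1) weight 1/60
  (Y=3, W=0, X=0, Z=0, U=0) weight 1/36
  … 27 more
Group by Y:
  weight(Y=2) = 2/9
  weight(Y=3) = 5/18
Total weight = 2/9 + 5/18 = 1/2
P(Y=2 | obs) = 2/9 / 1/2 = 4/9
P(Y=3 | obs) = 5/18 / 1/2 = 5/9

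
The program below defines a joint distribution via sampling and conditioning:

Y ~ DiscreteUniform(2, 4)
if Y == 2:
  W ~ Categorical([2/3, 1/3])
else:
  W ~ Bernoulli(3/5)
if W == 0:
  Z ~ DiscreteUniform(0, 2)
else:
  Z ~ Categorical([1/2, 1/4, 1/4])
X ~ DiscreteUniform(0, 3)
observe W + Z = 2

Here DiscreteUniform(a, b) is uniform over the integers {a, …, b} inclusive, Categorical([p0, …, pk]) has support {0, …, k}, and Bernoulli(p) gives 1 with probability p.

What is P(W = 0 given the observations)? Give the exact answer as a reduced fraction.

Enumerate traces; 24 have nonzero weight after conditioning:
  (Y=2, W=0, Z=2, X=0) weight 1/54
  (Y=2, W=0, Z=2, X=1) weight 1/54
  (Y=2, W=0, Z=2, X=2) weight 1/54
  (Y=2, W=0, Z=2, X=3) weight 1/54
  (Y=2, W=1, Z=1, X=0) weight 1/144
  (Y=2, W=1, Z=1, X=1) weight 1/144
  (Y=2, W=1, Z=1, X=2) weight 1/144
  (Y=2, W=1, Z=1, X=3) weight 1/144
  … 16 more
Group by W:
  weight(W=0) = 22/135
  weight(W=1) = 23/180
Total weight = 22/135 + 23/180 = 157/540
P(W=0 | obs) = 22/135 / 157/540 = 88/157
P(W=1 | obs) = 23/180 / 157/540 = 69/157

P(W = 0 | obs) = 88/157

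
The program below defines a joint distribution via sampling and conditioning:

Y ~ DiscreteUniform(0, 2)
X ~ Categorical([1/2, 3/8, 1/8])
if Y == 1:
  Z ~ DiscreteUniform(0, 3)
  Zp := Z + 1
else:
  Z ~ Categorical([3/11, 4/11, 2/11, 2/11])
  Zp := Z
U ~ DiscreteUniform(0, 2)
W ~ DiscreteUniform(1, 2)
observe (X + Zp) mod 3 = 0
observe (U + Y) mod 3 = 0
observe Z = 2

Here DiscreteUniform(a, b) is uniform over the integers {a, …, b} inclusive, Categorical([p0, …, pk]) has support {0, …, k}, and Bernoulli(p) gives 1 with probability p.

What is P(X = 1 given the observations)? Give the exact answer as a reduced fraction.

Enumerate traces; 6 have nonzero weight after conditioning:
  (Y=0, X=1, Z=2, U=0, W=1) weight 1/264
  (Y=0, X=1, Z=2, U=0, W=2) weight 1/264
  (Y=1, X=0, Z=2, U=2, W=1) weight 1/144
  (Y=1, X=0, Z=2, U=2, W=2) weight 1/144
  (Y=2, X=1, Z=2, U=1, W=1) weight 1/264
  (Y=2, X=1, Z=2, U=1, W=2) weight 1/264
Group by X:
  weight(X=0) = 1/72
  weight(X=1) = 1/66
Total weight = 1/72 + 1/66 = 23/792
P(X=0 | obs) = 1/72 / 23/792 = 11/23
P(X=1 | obs) = 1/66 / 23/792 = 12/23

P(X = 1 | obs) = 12/23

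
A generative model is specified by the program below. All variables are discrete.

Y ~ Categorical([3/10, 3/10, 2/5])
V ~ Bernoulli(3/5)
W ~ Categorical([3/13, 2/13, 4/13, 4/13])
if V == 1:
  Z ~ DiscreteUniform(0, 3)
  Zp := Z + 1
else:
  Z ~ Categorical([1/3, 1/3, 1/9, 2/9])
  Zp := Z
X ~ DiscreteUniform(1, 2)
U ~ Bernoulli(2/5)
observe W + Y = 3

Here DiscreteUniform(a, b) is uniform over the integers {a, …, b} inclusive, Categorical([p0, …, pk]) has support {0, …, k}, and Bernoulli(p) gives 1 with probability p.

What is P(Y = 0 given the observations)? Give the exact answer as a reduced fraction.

Enumerate traces; 96 have nonzero weight after conditioning:
  (Y=0, V=0, W=3, Z=0, X=1, U=0) weight 6/1625
  (Y=0, V=0, W=3, Z=0, X=1, U=1) weight 4/1625
  (Y=0, V=0, W=3, Z=0, X=2, U=0) weight 6/1625
  (Y=0, V=0, W=3, Z=0, X=2, U=1) weight 4/1625
  (Y=0, V=0, W=3, Z=1, X=1, U=0) weight 6/1625
  (Y=0, V=0, W=3, Z=1, X=1, U=1) weight 4/1625
  (Y=0, V=0, W=3, Z=1, X=2, U=0) weight 6/1625
  (Y=0, V=0, W=3, Z=1, X=2, U=1) weight 4/1625
  (Y=1, V=0, W=2, Z=0, X=1, U=0) weight 6/1625
  (Y=2, V=0, W=1, Z=0, X=1, U=0) weight 4/1625
  … 86 more
Group by Y:
  weight(Y=0) = 6/65
  weight(Y=1) = 6/65
  weight(Y=2) = 4/65
Total weight = 6/65 + 6/65 + 4/65 = 16/65
P(Y=0 | obs) = 6/65 / 16/65 = 3/8
P(Y=1 | obs) = 6/65 / 16/65 = 3/8
P(Y=2 | obs) = 4/65 / 16/65 = 1/4

P(Y = 0 | obs) = 3/8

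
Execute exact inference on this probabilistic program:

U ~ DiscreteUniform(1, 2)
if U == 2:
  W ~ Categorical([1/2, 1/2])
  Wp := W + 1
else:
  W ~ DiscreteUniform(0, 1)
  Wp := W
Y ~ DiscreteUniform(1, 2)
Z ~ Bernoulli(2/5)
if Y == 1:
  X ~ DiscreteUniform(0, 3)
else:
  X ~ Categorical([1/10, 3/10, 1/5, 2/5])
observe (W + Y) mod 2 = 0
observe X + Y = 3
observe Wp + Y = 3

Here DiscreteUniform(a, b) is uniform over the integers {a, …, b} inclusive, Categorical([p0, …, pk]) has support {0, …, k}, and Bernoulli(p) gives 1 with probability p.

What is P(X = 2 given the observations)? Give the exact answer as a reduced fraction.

Enumerate traces; 4 have nonzero weight after conditioning:
  (U=2, W=0, Y=2, Z=0, X=1) weight 9/400
  (U=2, W=0, Y=2, Z=1, X=1) weight 3/200
  (U=2, W=1, Y=1, Z=0, X=2) weight 3/160
  (U=2, W=1, Y=1, Z=1, X=2) weight 1/80
Group by X:
  weight(X=1) = 3/80
  weight(X=2) = 1/32
Total weight = 3/80 + 1/32 = 11/160
P(X=1 | obs) = 3/80 / 11/160 = 6/11
P(X=2 | obs) = 1/32 / 11/160 = 5/11

P(X = 2 | obs) = 5/11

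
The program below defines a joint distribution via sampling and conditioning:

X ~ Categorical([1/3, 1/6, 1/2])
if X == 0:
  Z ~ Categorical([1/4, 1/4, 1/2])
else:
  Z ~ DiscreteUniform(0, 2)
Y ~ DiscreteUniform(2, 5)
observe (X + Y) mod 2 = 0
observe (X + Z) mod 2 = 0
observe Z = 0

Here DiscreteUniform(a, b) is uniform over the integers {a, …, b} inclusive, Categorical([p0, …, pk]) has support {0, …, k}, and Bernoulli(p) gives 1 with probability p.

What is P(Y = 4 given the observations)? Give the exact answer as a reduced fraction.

Enumerate traces; 4 have nonzero weight after conditioning:
  (X=0, Z=0, Y=2) weight 1/48
  (X=0, Z=0, Y=4) weight 1/48
  (X=2, Z=0, Y=2) weight 1/24
  (X=2, Z=0, Y=4) weight 1/24
Group by Y:
  weight(Y=2) = 1/16
  weight(Y=4) = 1/16
Total weight = 1/16 + 1/16 = 1/8
P(Y=2 | obs) = 1/16 / 1/8 = 1/2
P(Y=4 | obs) = 1/16 / 1/8 = 1/2

P(Y = 4 | obs) = 1/2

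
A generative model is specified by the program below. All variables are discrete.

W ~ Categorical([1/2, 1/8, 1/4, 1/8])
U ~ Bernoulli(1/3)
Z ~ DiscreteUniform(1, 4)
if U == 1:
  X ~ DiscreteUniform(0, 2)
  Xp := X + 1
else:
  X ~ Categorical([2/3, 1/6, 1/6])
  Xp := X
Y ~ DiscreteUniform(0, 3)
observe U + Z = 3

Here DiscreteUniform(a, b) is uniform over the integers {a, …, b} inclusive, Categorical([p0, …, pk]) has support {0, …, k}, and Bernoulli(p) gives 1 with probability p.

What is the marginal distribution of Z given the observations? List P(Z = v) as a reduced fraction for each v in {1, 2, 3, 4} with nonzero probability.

Enumerate traces; 96 have nonzero weight after conditioning:
  (W=0, U=0, Z=3, X=0, Y=0) weight 1/72
  (W=0, U=0, Z=3, X=0, Y=1) weight 1/72
  (W=0, U=0, Z=3, X=0, Y=2) weight 1/72
  (W=0, U=0, Z=3, X=0, Y=3) weight 1/72
  (W=0, U=0, Z=3, X=1, Y=0) weight 1/288
  (W=0, U=0, Z=3, X=1, Y=1) weight 1/288
  (W=0, U=0, Z=3, X=1, Y=2) weight 1/288
  (W=0, U=0, Z=3, X=1, Y=3) weight 1/288
  (W=0, U=1, Z=2, X=0, Y=0) weight 1/288
  … 87 more
Group by Z:
  weight(Z=2) = 1/12
  weight(Z=3) = 1/6
Total weight = 1/12 + 1/6 = 1/4
P(Z=2 | obs) = 1/12 / 1/4 = 1/3
P(Z=3 | obs) = 1/6 / 1/4 = 2/3

P(Z=2) = 1/3, P(Z=3) = 2/3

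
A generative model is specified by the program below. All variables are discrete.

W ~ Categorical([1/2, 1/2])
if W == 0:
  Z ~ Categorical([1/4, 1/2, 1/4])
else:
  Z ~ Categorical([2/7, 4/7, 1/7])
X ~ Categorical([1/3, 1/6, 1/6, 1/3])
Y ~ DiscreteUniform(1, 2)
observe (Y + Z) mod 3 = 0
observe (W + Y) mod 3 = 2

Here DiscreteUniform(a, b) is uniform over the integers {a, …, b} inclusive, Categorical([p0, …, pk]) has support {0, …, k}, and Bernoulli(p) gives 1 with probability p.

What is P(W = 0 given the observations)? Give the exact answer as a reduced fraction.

P(W = 0 | obs) = 7/9

Enumerate traces; 8 have nonzero weight after conditioning:
  (W=0, Z=1, X=0, Y=2) weight 1/24
  (W=0, Z=1, X=1, Y=2) weight 1/48
  (W=0, Z=1, X=2, Y=2) weight 1/48
  (W=0, Z=1, X=3, Y=2) weight 1/24
  (W=1, Z=2, X=0, Y=1) weight 1/84
  (W=1, Z=2, X=1, Y=1) weight 1/168
  (W=1, Z=2, X=2, Y=1) weight 1/168
  (W=1, Z=2, X=3, Y=1) weight 1/84
Group by W:
  weight(W=0) = 1/8
  weight(W=1) = 1/28
Total weight = 1/8 + 1/28 = 9/56
P(W=0 | obs) = 1/8 / 9/56 = 7/9
P(W=1 | obs) = 1/28 / 9/56 = 2/9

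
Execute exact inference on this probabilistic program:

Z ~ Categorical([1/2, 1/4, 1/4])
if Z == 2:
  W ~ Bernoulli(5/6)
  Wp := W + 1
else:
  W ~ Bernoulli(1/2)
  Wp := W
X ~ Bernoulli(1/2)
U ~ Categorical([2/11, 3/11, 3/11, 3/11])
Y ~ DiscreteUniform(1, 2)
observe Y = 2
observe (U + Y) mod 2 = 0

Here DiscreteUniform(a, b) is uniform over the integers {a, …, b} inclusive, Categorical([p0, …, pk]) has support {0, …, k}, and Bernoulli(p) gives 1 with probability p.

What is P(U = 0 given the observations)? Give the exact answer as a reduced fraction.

Enumerate traces; 24 have nonzero weight after conditioning:
  (Z=0, W=0, X=0, U=0, Y=2) weight 1/88
  (Z=0, W=0, X=0, U=2, Y=2) weight 3/176
  (Z=0, W=0, X=1, U=0, Y=2) weight 1/88
  (Z=0, W=0, X=1, U=2, Y=2) weight 3/176
  (Z=0, W=1, X=0, U=0, Y=2) weight 1/88
  (Z=0, W=1, X=0, U=2, Y=2) weight 3/176
  (Z=0, W=1, X=1, U=0, Y=2) weight 1/88
  (Z=0, W=1, X=1, U=2, Y=2) weight 3/176
  … 16 more
Group by U:
  weight(U=0) = 1/11
  weight(U=2) = 3/22
Total weight = 1/11 + 3/22 = 5/22
P(U=0 | obs) = 1/11 / 5/22 = 2/5
P(U=2 | obs) = 3/22 / 5/22 = 3/5

P(U = 0 | obs) = 2/5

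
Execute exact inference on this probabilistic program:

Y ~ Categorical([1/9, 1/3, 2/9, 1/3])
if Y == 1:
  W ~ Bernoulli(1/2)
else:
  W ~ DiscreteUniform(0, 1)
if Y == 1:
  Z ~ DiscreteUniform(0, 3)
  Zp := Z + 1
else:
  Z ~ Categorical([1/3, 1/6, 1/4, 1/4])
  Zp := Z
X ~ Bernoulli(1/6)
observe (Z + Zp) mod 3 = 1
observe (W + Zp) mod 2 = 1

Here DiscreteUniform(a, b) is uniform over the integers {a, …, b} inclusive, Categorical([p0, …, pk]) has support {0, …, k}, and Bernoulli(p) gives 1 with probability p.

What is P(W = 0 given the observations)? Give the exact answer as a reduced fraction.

P(W = 0 | obs) = 1/4

Enumerate traces; 10 have nonzero weight after conditioning:
  (Y=0, W=1, Z=2, X=0) weight 5/432
  (Y=0, W=1, Z=2, X=1) weight 1/432
  (Y=1, W=0, Z=0, X=0) weight 5/144
  (Y=1, W=0, Z=0, X=1) weight 1/144
  (Y=1, W=1, Z=3, X=0) weight 5/144
  (Y=1, W=1, Z=3, X=1) weight 1/144
  (Y=2, W=1, Z=2, X=0) weight 5/216
  (Y=2, W=1, Z=2, X=1) weight 1/216
  … 2 more
Group by W:
  weight(W=0) = 1/24
  weight(W=1) = 1/8
Total weight = 1/24 + 1/8 = 1/6
P(W=0 | obs) = 1/24 / 1/6 = 1/4
P(W=1 | obs) = 1/8 / 1/6 = 3/4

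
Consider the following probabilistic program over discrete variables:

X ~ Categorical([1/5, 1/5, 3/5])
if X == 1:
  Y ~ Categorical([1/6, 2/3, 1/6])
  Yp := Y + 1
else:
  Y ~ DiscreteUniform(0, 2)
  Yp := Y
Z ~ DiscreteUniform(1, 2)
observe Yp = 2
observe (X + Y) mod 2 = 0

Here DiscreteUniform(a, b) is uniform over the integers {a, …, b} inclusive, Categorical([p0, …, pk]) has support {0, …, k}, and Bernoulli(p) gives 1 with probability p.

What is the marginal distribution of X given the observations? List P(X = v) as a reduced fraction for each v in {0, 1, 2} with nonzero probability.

P(X=0) = 1/6, P(X=1) = 1/3, P(X=2) = 1/2

Enumerate traces; 6 have nonzero weight after conditioning:
  (X=0, Y=2, Z=1) weight 1/30
  (X=0, Y=2, Z=2) weight 1/30
  (X=1, Y=1, Z=1) weight 1/15
  (X=1, Y=1, Z=2) weight 1/15
  (X=2, Y=2, Z=1) weight 1/10
  (X=2, Y=2, Z=2) weight 1/10
Group by X:
  weight(X=0) = 1/15
  weight(X=1) = 2/15
  weight(X=2) = 1/5
Total weight = 1/15 + 2/15 + 1/5 = 2/5
P(X=0 | obs) = 1/15 / 2/5 = 1/6
P(X=1 | obs) = 2/15 / 2/5 = 1/3
P(X=2 | obs) = 1/5 / 2/5 = 1/2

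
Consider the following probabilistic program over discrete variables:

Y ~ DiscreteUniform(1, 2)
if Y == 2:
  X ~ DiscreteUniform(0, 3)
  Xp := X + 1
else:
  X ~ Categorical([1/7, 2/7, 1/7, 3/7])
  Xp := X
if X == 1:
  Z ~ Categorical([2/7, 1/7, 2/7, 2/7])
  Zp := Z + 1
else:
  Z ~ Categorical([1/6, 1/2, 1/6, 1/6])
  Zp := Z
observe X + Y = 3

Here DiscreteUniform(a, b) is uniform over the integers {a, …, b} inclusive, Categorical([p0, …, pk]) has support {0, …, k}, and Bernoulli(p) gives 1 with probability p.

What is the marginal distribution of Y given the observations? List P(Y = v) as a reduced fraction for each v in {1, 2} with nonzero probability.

Enumerate traces; 8 have nonzero weight after conditioning:
  (Y=1, X=2, Z=0) weight 1/84
  (Y=1, X=2, Z=1) weight 1/28
  (Y=1, X=2, Z=2) weight 1/84
  (Y=1, X=2, Z=3) weight 1/84
  (Y=2, X=1, Z=0) weight 1/28
  (Y=2, X=1, Z=1) weight 1/56
  (Y=2, X=1, Z=2) weight 1/28
  (Y=2, X=1, Z=3) weight 1/28
Group by Y:
  weight(Y=1) = 1/14
  weight(Y=2) = 1/8
Total weight = 1/14 + 1/8 = 11/56
P(Y=1 | obs) = 1/14 / 11/56 = 4/11
P(Y=2 | obs) = 1/8 / 11/56 = 7/11

P(Y=1) = 4/11, P(Y=2) = 7/11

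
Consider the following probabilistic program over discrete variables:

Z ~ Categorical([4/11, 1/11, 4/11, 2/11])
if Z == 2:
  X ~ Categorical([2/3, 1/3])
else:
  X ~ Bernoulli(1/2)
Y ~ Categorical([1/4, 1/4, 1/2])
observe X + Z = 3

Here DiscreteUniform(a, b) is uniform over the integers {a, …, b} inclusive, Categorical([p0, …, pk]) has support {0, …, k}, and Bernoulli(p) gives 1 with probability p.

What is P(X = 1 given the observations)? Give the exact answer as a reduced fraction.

P(X = 1 | obs) = 4/7

Enumerate traces; 6 have nonzero weight after conditioning:
  (Z=2, X=1, Y=0) weight 1/33
  (Z=2, X=1, Y=1) weight 1/33
  (Z=2, X=1, Y=2) weight 2/33
  (Z=3, X=0, Y=0) weight 1/44
  (Z=3, X=0, Y=1) weight 1/44
  (Z=3, X=0, Y=2) weight 1/22
Group by X:
  weight(X=0) = 1/11
  weight(X=1) = 4/33
Total weight = 1/11 + 4/33 = 7/33
P(X=0 | obs) = 1/11 / 7/33 = 3/7
P(X=1 | obs) = 4/33 / 7/33 = 4/7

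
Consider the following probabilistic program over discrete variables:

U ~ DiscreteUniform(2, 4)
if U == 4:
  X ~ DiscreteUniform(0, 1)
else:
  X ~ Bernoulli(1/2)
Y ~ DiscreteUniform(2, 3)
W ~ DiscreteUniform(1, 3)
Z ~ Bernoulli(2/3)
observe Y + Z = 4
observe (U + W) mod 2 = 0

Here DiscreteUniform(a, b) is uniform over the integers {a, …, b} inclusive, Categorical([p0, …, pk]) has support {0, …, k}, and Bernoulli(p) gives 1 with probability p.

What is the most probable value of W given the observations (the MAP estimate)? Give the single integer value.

argmax_v P(W = v | obs) = 2

Enumerate traces; 8 have nonzero weight after conditioning:
  (U=2, X=0, Y=3, W=2, Z=1) weight 1/54
  (U=2, X=1, Y=3, W=2, Z=1) weight 1/54
  (U=3, X=0, Y=3, W=1, Z=1) weight 1/54
  (U=3, X=0, Y=3, W=3, Z=1) weight 1/54
  (U=3, X=1, Y=3, W=1, Z=1) weight 1/54
  (U=3, X=1, Y=3, W=3, Z=1) weight 1/54
  (U=4, X=0, Y=3, W=2, Z=1) weight 1/54
  (U=4, X=1, Y=3, W=2, Z=1) weight 1/54
Group by W:
  weight(W=1) = 1/27
  weight(W=2) = 2/27
  weight(W=3) = 1/27
Total weight = 1/27 + 2/27 + 1/27 = 4/27
P(W=1 | obs) = 1/27 / 4/27 = 1/4
P(W=2 | obs) = 2/27 / 4/27 = 1/2
P(W=3 | obs) = 1/27 / 4/27 = 1/4
argmax = 2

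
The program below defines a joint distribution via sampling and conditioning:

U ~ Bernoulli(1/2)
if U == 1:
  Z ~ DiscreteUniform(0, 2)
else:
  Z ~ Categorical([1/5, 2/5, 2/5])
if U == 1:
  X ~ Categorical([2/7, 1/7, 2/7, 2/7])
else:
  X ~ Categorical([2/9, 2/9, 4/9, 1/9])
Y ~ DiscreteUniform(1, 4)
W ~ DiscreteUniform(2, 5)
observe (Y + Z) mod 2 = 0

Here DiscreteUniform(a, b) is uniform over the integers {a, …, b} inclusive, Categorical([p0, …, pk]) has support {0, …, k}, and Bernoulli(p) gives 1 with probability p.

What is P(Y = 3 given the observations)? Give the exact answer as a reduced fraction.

P(Y = 3 | obs) = 11/60

Enumerate traces; 192 have nonzero weight after conditioning:
  (U=0, Z=0, X=0, Y=2, W=2) weight 1/720
  (U=0, Z=0, X=0, Y=2, W=3) weight 1/720
  (U=0, Z=0, X=0, Y=2, W=4) weight 1/720
  (U=0, Z=0, X=0, Y=2, W=5) weight 1/720
  (U=0, Z=0, X=0, Y=4, W=2) weight 1/720
  (U=0, Z=0, X=0, Y=4, W=3) weight 1/720
  (U=0, Z=0, X=0, Y=4, W=4) weight 1/720
  (U=0, Z=0, X=0, Y=4, W=5) weight 1/720
  (U=0, Z=1, X=0, Y=1, W=2) weight 1/360
  (U=0, Z=1, X=0, Y=3, W=2) weight 1/360
  … 182 more
Group by Y:
  weight(Y=1) = 11/120
  weight(Y=2) = 19/120
  weight(Y=3) = 11/120
  weight(Y=4) = 19/120
Total weight = 11/120 + 19/120 + 11/120 + 19/120 = 1/2
P(Y=1 | obs) = 11/120 / 1/2 = 11/60
P(Y=2 | obs) = 19/120 / 1/2 = 19/60
P(Y=3 | obs) = 11/120 / 1/2 = 11/60
P(Y=4 | obs) = 19/120 / 1/2 = 19/60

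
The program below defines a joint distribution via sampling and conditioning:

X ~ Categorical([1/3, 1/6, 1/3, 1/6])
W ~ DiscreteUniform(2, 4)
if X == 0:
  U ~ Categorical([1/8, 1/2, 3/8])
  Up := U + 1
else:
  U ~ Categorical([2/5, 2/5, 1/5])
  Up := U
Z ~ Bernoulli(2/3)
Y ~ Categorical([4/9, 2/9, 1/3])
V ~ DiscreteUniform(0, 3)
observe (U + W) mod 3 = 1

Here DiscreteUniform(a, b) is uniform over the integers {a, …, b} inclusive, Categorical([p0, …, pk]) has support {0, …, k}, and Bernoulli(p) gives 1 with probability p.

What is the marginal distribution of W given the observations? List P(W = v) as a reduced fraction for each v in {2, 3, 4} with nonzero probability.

P(W=2) = 31/120, P(W=3) = 13/30, P(W=4) = 37/120

Enumerate traces; 288 have nonzero weight after conditioning:
  (X=0, W=2, U=2, Z=0, Y=0, V=0) weight 1/648
  (X=0, W=2, U=2, Z=0, Y=0, V=1) weight 1/648
  (X=0, W=2, U=2, Z=0, Y=0, V=2) weight 1/648
  (X=0, W=2, U=2, Z=0, Y=0, V=3) weight 1/648
  (X=0, W=2, U=2, Z=0, Y=1, V=0) weight 1/1296
  (X=0, W=2, U=2, Z=0, Y=1, V=1) weight 1/1296
  (X=0, W=2, U=2, Z=0, Y=1, V=2) weight 1/1296
  (X=0, W=2, U=2, Z=0, Y=1, V=3) weight 1/1296
  (X=0, W=3, U=1, Z=0, Y=0, V=0) weight 1/486
  (X=0, W=4, U=0, Z=0, Y=0, V=0) weight 1/1944
  … 278 more
Group by W:
  weight(W=2) = 31/360
  weight(W=3) = 13/90
  weight(W=4) = 37/360
Total weight = 31/360 + 13/90 + 37/360 = 1/3
P(W=2 | obs) = 31/360 / 1/3 = 31/120
P(W=3 | obs) = 13/90 / 1/3 = 13/30
P(W=4 | obs) = 37/360 / 1/3 = 37/120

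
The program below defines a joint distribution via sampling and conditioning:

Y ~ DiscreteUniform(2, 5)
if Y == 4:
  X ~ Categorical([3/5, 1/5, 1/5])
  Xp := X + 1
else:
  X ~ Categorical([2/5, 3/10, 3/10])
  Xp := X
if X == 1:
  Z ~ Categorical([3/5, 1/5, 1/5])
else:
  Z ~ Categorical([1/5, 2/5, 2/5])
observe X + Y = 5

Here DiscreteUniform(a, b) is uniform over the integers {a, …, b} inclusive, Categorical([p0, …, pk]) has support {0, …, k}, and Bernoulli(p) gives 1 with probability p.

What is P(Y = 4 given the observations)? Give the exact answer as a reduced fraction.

Enumerate traces; 9 have nonzero weight after conditioning:
  (Y=3, X=2, Z=0) weight 3/200
  (Y=3, X=2, Z=1) weight 3/100
  (Y=3, X=2, Z=2) weight 3/100
  (Y=4, X=1, Z=0) weight 3/100
  (Y=4, X=1, Z=1) weight 1/100
  (Y=4, X=1, Z=2) weight 1/100
  (Y=5, X=0, Z=0) weight 1/50
  (Y=5, X=0, Z=1) weight 1/25
  … 1 more
Group by Y:
  weight(Y=3) = 3/40
  weight(Y=4) = 1/20
  weight(Y=5) = 1/10
Total weight = 3/40 + 1/20 + 1/10 = 9/40
P(Y=3 | obs) = 3/40 / 9/40 = 1/3
P(Y=4 | obs) = 1/20 / 9/40 = 2/9
P(Y=5 | obs) = 1/10 / 9/40 = 4/9

P(Y = 4 | obs) = 2/9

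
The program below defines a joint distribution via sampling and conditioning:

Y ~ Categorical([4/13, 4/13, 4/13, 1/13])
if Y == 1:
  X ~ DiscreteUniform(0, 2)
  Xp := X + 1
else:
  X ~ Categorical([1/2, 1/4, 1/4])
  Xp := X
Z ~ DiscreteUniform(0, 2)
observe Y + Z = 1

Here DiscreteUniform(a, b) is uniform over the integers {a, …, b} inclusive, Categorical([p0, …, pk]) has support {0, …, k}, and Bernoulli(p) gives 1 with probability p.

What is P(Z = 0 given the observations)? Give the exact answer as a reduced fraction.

Enumerate traces; 6 have nonzero weight after conditioning:
  (Y=0, X=0, Z=1) weight 2/39
  (Y=0, X=1, Z=1) weight 1/39
  (Y=0, X=2, Z=1) weight 1/39
  (Y=1, X=0, Z=0) weight 4/117
  (Y=1, X=1, Z=0) weight 4/117
  (Y=1, X=2, Z=0) weight 4/117
Group by Z:
  weight(Z=0) = 4/39
  weight(Z=1) = 4/39
Total weight = 4/39 + 4/39 = 8/39
P(Z=0 | obs) = 4/39 / 8/39 = 1/2
P(Z=1 | obs) = 4/39 / 8/39 = 1/2

P(Z = 0 | obs) = 1/2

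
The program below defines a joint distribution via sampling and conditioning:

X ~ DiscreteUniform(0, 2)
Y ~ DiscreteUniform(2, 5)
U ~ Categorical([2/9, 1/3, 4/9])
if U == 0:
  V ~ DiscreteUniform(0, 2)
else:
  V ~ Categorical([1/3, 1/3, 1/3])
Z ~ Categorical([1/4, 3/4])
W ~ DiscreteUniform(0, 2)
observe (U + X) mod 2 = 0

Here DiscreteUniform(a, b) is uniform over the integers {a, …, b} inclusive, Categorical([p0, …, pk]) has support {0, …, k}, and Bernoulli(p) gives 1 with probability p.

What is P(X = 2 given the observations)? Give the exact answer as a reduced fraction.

Enumerate traces; 360 have nonzero weight after conditioning:
  (X=0, Y=2, U=0, V=0, Z=0, W=0) weight 1/1944
  (X=0, Y=2, U=0, V=0, Z=0, W=1) weight 1/1944
  (X=0, Y=2, U=0, V=0, Z=0, W=2) weight 1/1944
  (X=0, Y=2, U=0, V=0, Z=1, W=0) weight 1/648
  (X=0, Y=2, U=0, V=0, Z=1, W=1) weight 1/648
  (X=0, Y=2, U=0, V=0, Z=1, W=2) weight 1/648
  (X=0, Y=2, U=0, V=1, Z=0, W=0) weight 1/1944
  (X=0, Y=2, U=0, V=1, Z=0, W=1) weight 1/1944
  (X=1, Y=2, U=1, V=0, Z=0, W=0) weight 1/1296
  (X=2, Y=2, U=0, V=0, Z=0, W=0) weight 1/1944
  … 350 more
Group by X:
  weight(X=0) = 2/9
  weight(X=1) = 1/9
  weight(X=2) = 2/9
Total weight = 2/9 + 1/9 + 2/9 = 5/9
P(X=0 | obs) = 2/9 / 5/9 = 2/5
P(X=1 | obs) = 1/9 / 5/9 = 1/5
P(X=2 | obs) = 2/9 / 5/9 = 2/5

P(X = 2 | obs) = 2/5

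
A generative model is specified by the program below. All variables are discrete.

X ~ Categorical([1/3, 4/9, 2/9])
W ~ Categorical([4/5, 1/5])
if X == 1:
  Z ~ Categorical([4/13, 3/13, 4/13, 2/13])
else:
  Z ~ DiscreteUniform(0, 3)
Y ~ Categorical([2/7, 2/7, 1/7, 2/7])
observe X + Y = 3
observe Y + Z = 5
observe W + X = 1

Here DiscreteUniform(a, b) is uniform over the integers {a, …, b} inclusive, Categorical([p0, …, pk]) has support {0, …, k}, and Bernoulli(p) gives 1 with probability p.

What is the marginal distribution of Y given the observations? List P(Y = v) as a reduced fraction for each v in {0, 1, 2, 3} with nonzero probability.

P(Y=2) = 64/103, P(Y=3) = 39/103

Enumerate traces; 2 have nonzero weight after conditioning:
  (X=0, W=1, Z=2, Y=3) weight 1/210
  (X=1, W=0, Z=3, Y=2) weight 32/4095
Group by Y:
  weight(Y=2) = 32/4095
  weight(Y=3) = 1/210
Total weight = 32/4095 + 1/210 = 103/8190
P(Y=2 | obs) = 32/4095 / 103/8190 = 64/103
P(Y=3 | obs) = 1/210 / 103/8190 = 39/103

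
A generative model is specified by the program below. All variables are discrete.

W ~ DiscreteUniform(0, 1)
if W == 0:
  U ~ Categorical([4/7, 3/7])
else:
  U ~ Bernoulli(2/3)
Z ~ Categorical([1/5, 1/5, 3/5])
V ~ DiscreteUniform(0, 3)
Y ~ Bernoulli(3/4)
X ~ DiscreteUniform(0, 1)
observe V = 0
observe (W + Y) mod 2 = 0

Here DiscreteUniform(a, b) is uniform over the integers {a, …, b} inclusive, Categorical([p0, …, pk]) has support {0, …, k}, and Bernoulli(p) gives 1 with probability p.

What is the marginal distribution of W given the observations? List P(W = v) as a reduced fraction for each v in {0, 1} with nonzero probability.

Enumerate traces; 24 have nonzero weight after conditioning:
  (W=0, U=0, Z=0, V=0, Y=0, X=0) weight 1/560
  (W=0, U=0, Z=0, V=0, Y=0, X=1) weight 1/560
  (W=0, U=0, Z=1, V=0, Y=0, X=0) weight 1/560
  (W=0, U=0, Z=1, V=0, Y=0, X=1) weight 1/560
  (W=0, U=0, Z=2, V=0, Y=0, X=0) weight 3/560
  (W=0, U=0, Z=2, V=0, Y=0, X=1) weight 3/560
  (W=0, U=1, Z=0, V=0, Y=0, X=0) weight 3/2240
  (W=0, U=1, Z=0, V=0, Y=0, X=1) weight 3/2240
  (W=1, U=0, Z=0, V=0, Y=1, X=0) weight 1/320
  … 15 more
Group by W:
  weight(W=0) = 1/32
  weight(W=1) = 3/32
Total weight = 1/32 + 3/32 = 1/8
P(W=0 | obs) = 1/32 / 1/8 = 1/4
P(W=1 | obs) = 3/32 / 1/8 = 3/4

P(W=0) = 1/4, P(W=1) = 3/4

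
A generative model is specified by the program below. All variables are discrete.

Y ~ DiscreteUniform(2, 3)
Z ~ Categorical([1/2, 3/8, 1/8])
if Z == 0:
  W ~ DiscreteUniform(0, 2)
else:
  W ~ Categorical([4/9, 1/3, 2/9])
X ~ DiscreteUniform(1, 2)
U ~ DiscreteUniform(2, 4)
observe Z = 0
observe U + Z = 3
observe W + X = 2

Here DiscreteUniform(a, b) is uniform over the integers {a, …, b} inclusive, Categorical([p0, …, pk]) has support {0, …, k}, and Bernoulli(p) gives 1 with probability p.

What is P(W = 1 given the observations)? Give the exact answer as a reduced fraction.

Enumerate traces; 4 have nonzero weight after conditioning:
  (Y=2, Z=0, W=0, X=2, U=3) weight 1/72
  (Y=2, Z=0, W=1, X=1, U=3) weight 1/72
  (Y=3, Z=0, W=0, X=2, U=3) weight 1/72
  (Y=3, Z=0, W=1, X=1, U=3) weight 1/72
Group by W:
  weight(W=0) = 1/36
  weight(W=1) = 1/36
Total weight = 1/36 + 1/36 = 1/18
P(W=0 | obs) = 1/36 / 1/18 = 1/2
P(W=1 | obs) = 1/36 / 1/18 = 1/2

P(W = 1 | obs) = 1/2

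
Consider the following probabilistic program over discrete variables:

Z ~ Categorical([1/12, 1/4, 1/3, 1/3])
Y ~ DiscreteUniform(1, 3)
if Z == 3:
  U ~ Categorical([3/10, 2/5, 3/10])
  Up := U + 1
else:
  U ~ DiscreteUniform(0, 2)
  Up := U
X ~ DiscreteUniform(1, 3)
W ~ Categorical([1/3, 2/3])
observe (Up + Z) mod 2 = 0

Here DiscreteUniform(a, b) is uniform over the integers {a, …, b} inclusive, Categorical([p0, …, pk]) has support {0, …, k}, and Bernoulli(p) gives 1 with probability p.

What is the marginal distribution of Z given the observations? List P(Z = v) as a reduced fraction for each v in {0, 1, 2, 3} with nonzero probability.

Enumerate traces; 126 have nonzero weight after conditioning:
  (Z=0, Y=1, U=0, X=1, W=0) weight 1/972
  (Z=0, Y=1, U=0, X=1, W=1) weight 1/486
  (Z=0, Y=1, U=0, X=2, W=0) weight 1/972
  (Z=0, Y=1, U=0, X=2, W=1) weight 1/486
  (Z=0, Y=1, U=0, X=3, W=0) weight 1/972
  (Z=0, Y=1, U=0, X=3, W=1) weight 1/486
  (Z=0, Y=1, U=2, X=1, W=0) weight 1/972
  (Z=0, Y=1, U=2, X=1, W=1) weight 1/486
  (Z=1, Y=1, U=1, X=1, W=0) weight 1/324
  (Z=2, Y=1, U=0, X=1, W=0) weight 1/243
  … 116 more
Group by Z:
  weight(Z=0) = 1/18
  weight(Z=1) = 1/12
  weight(Z=2) = 2/9
  weight(Z=3) = 1/5
Total weight = 1/18 + 1/12 + 2/9 + 1/5 = 101/180
P(Z=0 | obs) = 1/18 / 101/180 = 10/101
P(Z=1 | obs) = 1/12 / 101/180 = 15/101
P(Z=2 | obs) = 2/9 / 101/180 = 40/101
P(Z=3 | obs) = 1/5 / 101/180 = 36/101

P(Z=0) = 10/101, P(Z=1) = 15/101, P(Z=2) = 40/101, P(Z=3) = 36/101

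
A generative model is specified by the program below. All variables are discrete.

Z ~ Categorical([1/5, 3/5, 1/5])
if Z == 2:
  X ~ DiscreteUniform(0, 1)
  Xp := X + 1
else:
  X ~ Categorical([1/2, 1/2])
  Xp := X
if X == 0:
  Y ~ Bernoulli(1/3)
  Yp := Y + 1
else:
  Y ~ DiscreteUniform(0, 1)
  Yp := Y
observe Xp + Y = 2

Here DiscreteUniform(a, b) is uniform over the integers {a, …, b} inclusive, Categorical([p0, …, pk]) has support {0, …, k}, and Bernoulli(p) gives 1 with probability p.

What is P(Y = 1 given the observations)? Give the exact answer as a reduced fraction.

P(Y = 1 | obs) = 14/17

Enumerate traces; 4 have nonzero weight after conditioning:
  (Z=0, X=1, Y=1) weight 1/20
  (Z=1, X=1, Y=1) weight 3/20
  (Z=2, X=0, Y=1) weight 1/30
  (Z=2, X=1, Y=0) weight 1/20
Group by Y:
  weight(Y=0) = 1/20
  weight(Y=1) = 7/30
Total weight = 1/20 + 7/30 = 17/60
P(Y=0 | obs) = 1/20 / 17/60 = 3/17
P(Y=1 | obs) = 7/30 / 17/60 = 14/17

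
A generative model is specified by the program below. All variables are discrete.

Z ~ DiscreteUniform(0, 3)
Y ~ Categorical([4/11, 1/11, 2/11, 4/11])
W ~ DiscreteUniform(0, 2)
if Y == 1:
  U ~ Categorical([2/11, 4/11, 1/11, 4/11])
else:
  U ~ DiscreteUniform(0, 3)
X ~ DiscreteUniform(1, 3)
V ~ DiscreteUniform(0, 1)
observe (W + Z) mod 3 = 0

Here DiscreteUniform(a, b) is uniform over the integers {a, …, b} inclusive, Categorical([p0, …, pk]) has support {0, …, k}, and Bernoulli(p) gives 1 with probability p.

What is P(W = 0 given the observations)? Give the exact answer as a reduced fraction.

P(W = 0 | obs) = 1/2

Enumerate traces; 384 have nonzero weight after conditioning:
  (Z=0, Y=0, W=0, U=0, X=1, V=0) weight 1/792
  (Z=0, Y=0, W=0, U=0, X=1, V=1) weight 1/792
  (Z=0, Y=0, W=0, U=0, X=2, V=0) weight 1/792
  (Z=0, Y=0, W=0, U=0, X=2, V=1) weight 1/792
  (Z=0, Y=0, W=0, U=0, X=3, V=0) weight 1/792
  (Z=0, Y=0, W=0, U=0, X=3, V=1) weight 1/792
  (Z=0, Y=0, W=0, U=1, X=1, V=0) weight 1/792
  (Z=0, Y=0, W=0, U=1, X=1, V=1) weight 1/792
  (Z=1, Y=0, W=2, U=0, X=1, V=0) weight 1/792
  (Z=2, Y=0, W=1, U=0, X=1, V=0) weight 1/792
  … 374 more
Group by W:
  weight(W=0) = 1/6
  weight(W=1) = 1/12
  weight(W=2) = 1/12
Total weight = 1/6 + 1/12 + 1/12 = 1/3
P(W=0 | obs) = 1/6 / 1/3 = 1/2
P(W=1 | obs) = 1/12 / 1/3 = 1/4
P(W=2 | obs) = 1/12 / 1/3 = 1/4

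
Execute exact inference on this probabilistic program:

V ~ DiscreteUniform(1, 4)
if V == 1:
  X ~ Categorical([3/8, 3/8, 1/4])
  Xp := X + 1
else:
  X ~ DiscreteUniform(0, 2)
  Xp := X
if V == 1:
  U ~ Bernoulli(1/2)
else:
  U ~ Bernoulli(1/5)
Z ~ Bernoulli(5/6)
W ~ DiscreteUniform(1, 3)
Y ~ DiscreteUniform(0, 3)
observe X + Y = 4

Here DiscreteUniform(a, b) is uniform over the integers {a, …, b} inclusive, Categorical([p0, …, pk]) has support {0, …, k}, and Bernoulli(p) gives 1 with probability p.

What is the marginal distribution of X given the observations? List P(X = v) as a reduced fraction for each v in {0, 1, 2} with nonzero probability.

Enumerate traces; 96 have nonzero weight after conditioning:
  (V=1, X=1, U=0, Z=0, W=1, Y=3) weight 1/1536
  (V=1, X=1, U=0, Z=0, W=2, Y=3) weight 1/1536
  (V=1, X=1, U=0, Z=0, W=3, Y=3) weight 1/1536
  (V=1, X=1, U=0, Z=1, W=1, Y=3) weight 5/1536
  (V=1, X=1, U=0, Z=1, W=2, Y=3) weight 5/1536
  (V=1, X=1, U=0, Z=1, W=3, Y=3) weight 5/1536
  (V=1, X=1, U=1, Z=0, W=1, Y=3) weight 1/1536
  (V=1, X=1, U=1, Z=0, W=2, Y=3) weight 1/1536
  (V=1, X=2, U=0, Z=0, W=1, Y=2) weight 1/2304
  … 87 more
Group by X:
  weight(X=1) = 11/128
  weight(X=2) = 5/64
Total weight = 11/128 + 5/64 = 21/128
P(X=1 | obs) = 11/128 / 21/128 = 11/21
P(X=2 | obs) = 5/64 / 21/128 = 10/21

P(X=1) = 11/21, P(X=2) = 10/21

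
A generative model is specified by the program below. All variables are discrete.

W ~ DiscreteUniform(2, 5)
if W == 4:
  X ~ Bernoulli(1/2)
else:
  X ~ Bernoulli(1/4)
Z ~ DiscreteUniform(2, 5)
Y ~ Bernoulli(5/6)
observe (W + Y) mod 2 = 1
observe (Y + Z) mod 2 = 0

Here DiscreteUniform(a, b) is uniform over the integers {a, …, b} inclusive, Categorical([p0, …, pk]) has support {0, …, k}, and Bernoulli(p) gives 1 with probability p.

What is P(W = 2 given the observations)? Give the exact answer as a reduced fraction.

Enumerate traces; 16 have nonzero weight after conditioning:
  (W=2, X=0, Z=3, Y=1) weight 5/128
  (W=2, X=0, Z=5, Y=1) weight 5/128
  (W=2, X=1, Z=3, Y=1) weight 5/384
  (W=2, X=1, Z=5, Y=1) weight 5/384
  (W=3, X=0, Z=2, Y=0) weight 1/128
  (W=3, X=0, Z=4, Y=0) weight 1/128
  (W=3, X=1, Z=2, Y=0) weight 1/384
  (W=3, X=1, Z=4, Y=0) weight 1/384
  (W=4, X=0, Z=3, Y=1) weight 5/192
  (W=5, X=0, Z=2, Y=0) weight 1/128
  … 6 more
Group by W:
  weight(W=2) = 5/48
  weight(W=3) = 1/48
  weight(W=4) = 5/48
  weight(W=5) = 1/48
Total weight = 5/48 + 1/48 + 5/48 + 1/48 = 1/4
P(W=2 | obs) = 5/48 / 1/4 = 5/12
P(W=3 | obs) = 1/48 / 1/4 = 1/12
P(W=4 | obs) = 5/48 / 1/4 = 5/12
P(W=5 | obs) = 1/48 / 1/4 = 1/12

P(W = 2 | obs) = 5/12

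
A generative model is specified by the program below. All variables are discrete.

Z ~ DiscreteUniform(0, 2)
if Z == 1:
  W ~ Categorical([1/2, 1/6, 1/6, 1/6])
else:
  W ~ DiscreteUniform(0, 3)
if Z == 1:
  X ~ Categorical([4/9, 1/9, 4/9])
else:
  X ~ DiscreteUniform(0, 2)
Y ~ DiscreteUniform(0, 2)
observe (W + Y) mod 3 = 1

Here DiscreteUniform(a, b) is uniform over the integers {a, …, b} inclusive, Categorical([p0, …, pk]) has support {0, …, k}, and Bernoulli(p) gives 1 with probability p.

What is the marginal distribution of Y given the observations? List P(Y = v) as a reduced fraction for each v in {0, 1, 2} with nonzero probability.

Enumerate traces; 36 have nonzero weight after conditioning:
  (Z=0, W=0, X=0, Y=1) weight 1/108
  (Z=0, W=0, X=1, Y=1) weight 1/108
  (Z=0, W=0, X=2, Y=1) weight 1/108
  (Z=0, W=1, X=0, Y=0) weight 1/108
  (Z=0, W=1, X=1, Y=0) weight 1/108
  (Z=0, W=1, X=2, Y=0) weight 1/108
  (Z=0, W=2, X=0, Y=2) weight 1/108
  (Z=0, W=2, X=1, Y=2) weight 1/108
  … 28 more
Group by Y:
  weight(Y=0) = 2/27
  weight(Y=1) = 5/27
  weight(Y=2) = 2/27
Total weight = 2/27 + 5/27 + 2/27 = 1/3
P(Y=0 | obs) = 2/27 / 1/3 = 2/9
P(Y=1 | obs) = 5/27 / 1/3 = 5/9
P(Y=2 | obs) = 2/27 / 1/3 = 2/9

P(Y=0) = 2/9, P(Y=1) = 5/9, P(Y=2) = 2/9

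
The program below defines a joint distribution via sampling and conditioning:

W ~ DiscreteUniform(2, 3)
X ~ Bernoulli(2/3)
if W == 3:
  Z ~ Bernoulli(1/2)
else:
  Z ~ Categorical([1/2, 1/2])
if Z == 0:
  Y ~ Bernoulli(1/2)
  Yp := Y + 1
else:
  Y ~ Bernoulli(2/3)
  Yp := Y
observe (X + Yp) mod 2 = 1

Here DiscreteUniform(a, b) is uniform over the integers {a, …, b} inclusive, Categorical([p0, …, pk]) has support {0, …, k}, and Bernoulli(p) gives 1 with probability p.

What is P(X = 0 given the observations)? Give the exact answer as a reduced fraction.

P(X = 0 | obs) = 7/17

Enumerate traces; 8 have nonzero weight after conditioning:
  (W=2, X=0, Z=0, Y=0) weight 1/24
  (W=2, X=0, Z=1, Y=1) weight 1/18
  (W=2, X=1, Z=0, Y=1) weight 1/12
  (W=2, X=1, Z=1, Y=0) weight 1/18
  (W=3, X=0, Z=0, Y=0) weight 1/24
  (W=3, X=0, Z=1, Y=1) weight 1/18
  (W=3, X=1, Z=0, Y=1) weight 1/12
  (W=3, X=1, Z=1, Y=0) weight 1/18
Group by X:
  weight(X=0) = 7/36
  weight(X=1) = 5/18
Total weight = 7/36 + 5/18 = 17/36
P(X=0 | obs) = 7/36 / 17/36 = 7/17
P(X=1 | obs) = 5/18 / 17/36 = 10/17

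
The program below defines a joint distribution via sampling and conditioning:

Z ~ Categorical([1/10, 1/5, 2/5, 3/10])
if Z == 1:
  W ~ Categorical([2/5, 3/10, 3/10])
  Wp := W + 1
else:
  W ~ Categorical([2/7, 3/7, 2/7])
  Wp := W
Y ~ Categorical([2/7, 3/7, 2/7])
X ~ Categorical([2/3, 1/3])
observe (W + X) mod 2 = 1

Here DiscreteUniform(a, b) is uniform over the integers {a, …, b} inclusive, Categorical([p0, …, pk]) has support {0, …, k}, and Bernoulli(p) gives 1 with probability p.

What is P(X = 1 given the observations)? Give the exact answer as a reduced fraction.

Enumerate traces; 36 have nonzero weight after conditioning:
  (Z=0, W=0, Y=0, X=1) weight 2/735
  (Z=0, W=0, Y=1, X=1) weight 1/245
  (Z=0, W=0, Y=2, X=1) weight 2/735
  (Z=0, W=1, Y=0, X=0) weight 2/245
  (Z=0, W=1, Y=1, X=0) weight 3/245
  (Z=0, W=1, Y=2, X=0) weight 2/245
  (Z=0, W=2, Y=0, X=1) weight 2/735
  (Z=0, W=2, Y=1, X=1) weight 1/245
  … 28 more
Group by X:
  weight(X=0) = 47/175
  weight(X=1) = 209/1050
Total weight = 47/175 + 209/1050 = 491/1050
P(X=0 | obs) = 47/175 / 491/1050 = 282/491
P(X=1 | obs) = 209/1050 / 491/1050 = 209/491

P(X = 1 | obs) = 209/491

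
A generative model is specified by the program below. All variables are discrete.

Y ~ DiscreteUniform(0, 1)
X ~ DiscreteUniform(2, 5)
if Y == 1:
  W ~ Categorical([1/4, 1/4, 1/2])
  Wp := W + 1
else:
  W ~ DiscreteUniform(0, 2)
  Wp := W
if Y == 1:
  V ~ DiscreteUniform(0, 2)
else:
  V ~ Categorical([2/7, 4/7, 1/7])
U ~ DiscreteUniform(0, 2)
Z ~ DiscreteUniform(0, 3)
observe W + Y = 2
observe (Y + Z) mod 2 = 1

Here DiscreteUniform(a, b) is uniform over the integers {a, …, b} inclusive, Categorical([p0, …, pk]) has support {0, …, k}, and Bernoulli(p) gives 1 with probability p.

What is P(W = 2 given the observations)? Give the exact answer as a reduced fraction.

Enumerate traces; 144 have nonzero weight after conditioning:
  (Y=0, X=2, W=2, V=0, U=0, Z=1) weight 1/1008
  (Y=0, X=2, W=2, V=0, U=0, Z=3) weight 1/1008
  (Y=0, X=2, W=2, V=0, U=1, Z=1) weight 1/1008
  (Y=0, X=2, W=2, V=0, U=1, Z=3) weight 1/1008
  (Y=0, X=2, W=2, V=0, U=2, Z=1) weight 1/1008
  (Y=0, X=2, W=2, V=0, U=2, Z=3) weight 1/1008
  (Y=0, X=2, W=2, V=1, U=0, Z=1) weight 1/504
  (Y=0, X=2, W=2, V=1, U=0, Z=3) weight 1/504
  (Y=1, X=2, W=1, V=0, U=0, Z=0) weight 1/1152
  … 135 more
Group by W:
  weight(W=1) = 1/16
  weight(W=2) = 1/12
Total weight = 1/16 + 1/12 = 7/48
P(W=1 | obs) = 1/16 / 7/48 = 3/7
P(W=2 | obs) = 1/12 / 7/48 = 4/7

P(W = 2 | obs) = 4/7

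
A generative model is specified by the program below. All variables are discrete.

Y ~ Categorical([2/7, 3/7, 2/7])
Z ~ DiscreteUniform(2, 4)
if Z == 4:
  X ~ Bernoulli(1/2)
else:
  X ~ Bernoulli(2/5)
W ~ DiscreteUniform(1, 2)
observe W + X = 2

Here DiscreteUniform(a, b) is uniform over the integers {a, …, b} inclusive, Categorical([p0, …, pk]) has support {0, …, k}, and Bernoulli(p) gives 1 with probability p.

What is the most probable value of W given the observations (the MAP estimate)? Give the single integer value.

Enumerate traces; 18 have nonzero weight after conditioning:
  (Y=0, Z=2, X=0, W=2) weight 1/35
  (Y=0, Z=2, X=1, W=1) weight 2/105
  (Y=0, Z=3, X=0, W=2) weight 1/35
  (Y=0, Z=3, X=1, W=1) weight 2/105
  (Y=0, Z=4, X=0, W=2) weight 1/42
  (Y=0, Z=4, X=1, W=1) weight 1/42
  (Y=1, Z=2, X=0, W=2) weight 3/70
  (Y=1, Z=2, X=1, W=1) weight 1/35
  … 10 more
Group by W:
  weight(W=1) = 13/60
  weight(W=2) = 17/60
Total weight = 13/60 + 17/60 = 1/2
P(W=1 | obs) = 13/60 / 1/2 = 13/30
P(W=2 | obs) = 17/60 / 1/2 = 17/30
argmax = 2

argmax_v P(W = v | obs) = 2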